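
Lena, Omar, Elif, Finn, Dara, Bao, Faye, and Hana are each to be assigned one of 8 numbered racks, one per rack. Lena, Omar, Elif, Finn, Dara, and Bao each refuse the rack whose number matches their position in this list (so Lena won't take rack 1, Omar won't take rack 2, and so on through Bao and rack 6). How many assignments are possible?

Let Aᵢ (for 1 ≤ i ≤ 6) be the placements that put person i in their forbidden rack. Any j of these fix j positions, leaving (8−j)! ways to fill the rest, and there are C(6,j) ways to pick which j.
By inclusion–exclusion, the number of valid placements is Σ_{j=0}^{6} (−1)^j C(6,j)·(8−j)!.
Computing: 40320 − 30240 + 10800 − 2400 + 360 − 36 + 2 = 18806.

18806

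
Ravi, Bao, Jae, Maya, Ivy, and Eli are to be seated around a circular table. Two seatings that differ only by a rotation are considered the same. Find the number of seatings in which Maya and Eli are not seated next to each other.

72

All circular seatings of 6 people number (5)! = 120.
Those with Maya next to Eli: fuse the pair into one unit and seat 5 units around a circle — 2·(4)! = 48.
Subtracting, 120 − 48 = 72.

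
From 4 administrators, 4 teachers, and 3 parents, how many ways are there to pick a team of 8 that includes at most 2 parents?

Split by how many parents are chosen (0 through 2).
Sum: C(3,0)·C(8,8) + C(3,1)·C(8,7) + C(3,2)·C(8,6) = 1 + 24 + 84 = 109.

109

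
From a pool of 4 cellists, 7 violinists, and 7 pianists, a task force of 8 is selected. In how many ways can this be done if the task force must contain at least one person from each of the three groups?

40425

With no constraint there are C(18,8) = 43758 possible selections.
Selections missing a whole group: no cellists → C(14,8) = 3003; no violinists → C(11,8) = 165; no pianists → C(11,8) = 165.
Add back selections omitting two groups (i.e. drawn from a single group): C(4,8) + C(7,8) + C(7,8) = 0.
By inclusion–exclusion: 43758 − 3333 + 0 = 40425.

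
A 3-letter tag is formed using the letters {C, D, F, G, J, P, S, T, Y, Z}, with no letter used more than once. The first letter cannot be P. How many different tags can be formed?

The first letter has 10−1 = 9 choices (anything except P).
The remaining 2 letters are filled from the other 9 symbols without repetition: 9 × 8 = 72.
Total: 9 × 72 = 648.

648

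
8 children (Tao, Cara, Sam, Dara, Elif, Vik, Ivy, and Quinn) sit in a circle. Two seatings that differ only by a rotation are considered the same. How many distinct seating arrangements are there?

Around a circle, 8 distinct people have 8!/8 = (7)! = 5040 rotationally distinct seatings.

5040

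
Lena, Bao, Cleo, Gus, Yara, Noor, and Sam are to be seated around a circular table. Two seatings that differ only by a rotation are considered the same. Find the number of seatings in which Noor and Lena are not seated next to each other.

480

All circular seatings of 7 people number (6)! = 720.
Those with Noor next to Lena: fuse the pair into one unit and seat 6 units around a circle — 2·(5)! = 240.
Subtracting, 720 − 240 = 480.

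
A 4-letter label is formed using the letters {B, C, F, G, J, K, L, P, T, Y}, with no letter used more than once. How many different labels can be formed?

With no repetition, fill the 4 letters in order: 10 choices, then 9, down to 7.
That product is 10 × 9 × 8 × 7 = 5040.

5040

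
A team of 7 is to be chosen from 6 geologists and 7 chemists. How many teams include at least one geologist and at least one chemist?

Total 7-person selections from all 13: C(13,7) = 1716.
Subtract selections that omit an entire group: no geologists → C(7,7) = 1; no chemists → C(6,7) = 0.
Both groups omitted at once is impossible, so 1716 − 1 = 1715.

1715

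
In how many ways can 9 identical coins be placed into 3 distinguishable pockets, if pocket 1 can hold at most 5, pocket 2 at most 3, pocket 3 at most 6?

Ignoring the caps, the number of non-negative solutions to x_1+…+x_3 = 9 is C(11,2) = 55.
Subtract solutions that violate a single cap (substitute x_i' = x_i − (cap_i+1)): x_1 ≥ 6 gives C(5,2) = 10; x_2 ≥ 4 gives C(7,2) = 21; x_3 ≥ 7 gives C(4,2) = 6. Together 37.
No two caps can be exceeded simultaneously, so the pair terms are all 0.
By inclusion–exclusion the count is 55 − 37 + 0 = 18.

18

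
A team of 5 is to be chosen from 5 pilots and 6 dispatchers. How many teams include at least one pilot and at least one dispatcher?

455

Total 5-person selections from all 11: C(11,5) = 462.
Subtract selections that omit an entire group: no pilots → C(6,5) = 6; no dispatchers → C(5,5) = 1.
Both groups omitted at once is impossible, so 462 − 7 = 455.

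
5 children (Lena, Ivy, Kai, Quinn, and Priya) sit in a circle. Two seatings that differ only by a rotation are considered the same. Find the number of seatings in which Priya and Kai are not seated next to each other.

12

Without the restriction there are (4)! = 24 seatings.
Those with Priya next to Kai: fuse the pair into one unit and seat 4 units around a circle — 2·(3)! = 12.
Subtracting, 24 − 12 = 12.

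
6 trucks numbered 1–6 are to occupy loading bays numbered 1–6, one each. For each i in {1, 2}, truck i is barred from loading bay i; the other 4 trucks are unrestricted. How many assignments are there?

504

Let Aᵢ (for i ∈ {1, 2}) be the placements that put truck i in its forbidden loading bay. Any j of these fix j positions, leaving (6−j)! ways to fill the rest, and there are C(2,j) ways to pick which j.
By inclusion–exclusion, the number of valid placements is Σ_{j=0}^{2} (−1)^j C(2,j)·(6−j)!.
Computing: 720 − 240 + 24 = 504.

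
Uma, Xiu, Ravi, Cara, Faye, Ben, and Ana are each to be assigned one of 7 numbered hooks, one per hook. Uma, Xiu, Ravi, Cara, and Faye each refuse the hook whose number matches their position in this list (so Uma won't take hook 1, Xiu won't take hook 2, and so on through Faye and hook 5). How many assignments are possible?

2428

Let Aᵢ (for 1 ≤ i ≤ 5) be the placements that put person i in their forbidden hook. Any j of these fix j positions, leaving (7−j)! ways to fill the rest, and there are C(5,j) ways to pick which j.
By inclusion–exclusion, the number of valid placements is Σ_{j=0}^{5} (−1)^j C(5,j)·(7−j)!.
Computing: 5040 − 3600 + 1200 − 240 + 30 − 2 = 2428.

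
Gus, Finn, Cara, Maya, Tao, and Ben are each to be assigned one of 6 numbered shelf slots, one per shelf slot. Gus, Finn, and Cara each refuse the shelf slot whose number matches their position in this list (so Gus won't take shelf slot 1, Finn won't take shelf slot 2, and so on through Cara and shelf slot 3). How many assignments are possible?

426

Let Aᵢ (for i ∈ {1, 2, 3}) be the placements that put person i in their forbidden shelf slot. Any j of these fix j positions, leaving (6−j)! ways to fill the rest, and there are C(3,j) ways to pick which j.
By inclusion–exclusion, the number of valid placements is Σ_{j=0}^{3} (−1)^j C(3,j)·(6−j)!.
Computing: 720 − 360 + 72 − 6 = 426.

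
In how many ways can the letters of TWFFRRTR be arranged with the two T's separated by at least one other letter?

1260

Total arrangements of TWFFRRTR: 8!/(3!·2!·2!) = 1680.
If the two T's are adjacent, glue them into one block, leaving 7 items to arrange: (7)!/(3!·2!) = 420 ways.
Hence 1680 − 420 = 1260.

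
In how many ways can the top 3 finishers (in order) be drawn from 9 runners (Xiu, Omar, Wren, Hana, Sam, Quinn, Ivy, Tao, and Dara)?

This is an ordered selection of 3 from 9: P(9,3).
That gives 9 × 8 × 7 = 504.

504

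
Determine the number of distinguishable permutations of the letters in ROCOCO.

60

ROCOCO has 6 letters with C appearing twice and O appearing 3 times.
So there are 6! / (3!·2!) = 60 distinguishable arrangements.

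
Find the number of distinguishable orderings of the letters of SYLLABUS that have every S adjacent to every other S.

2520

Treat the 2 copies of S as a single block. The multiset to arrange is then {SS, A, B, L, L, U, Y}, 7 items in all.
That gives (7)!/(2!) = 2520 arrangements.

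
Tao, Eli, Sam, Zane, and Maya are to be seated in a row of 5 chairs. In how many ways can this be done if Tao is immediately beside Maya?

48

Place the 3 others and the Tao-Maya pair as 4 objects in a line; the pair has 2 internal arrangements.
So the count is 2·(4)! = 48.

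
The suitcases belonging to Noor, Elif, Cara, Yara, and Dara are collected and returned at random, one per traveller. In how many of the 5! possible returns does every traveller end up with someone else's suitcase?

This is the derangement count D_5: permutations of 5 items with no fixed point.
By inclusion–exclusion this is Σ_{j=0}^{5} (−1)^j C(5,j)·(5−j)!.
Computing: 120 − 120 + 60 − 20 + 5 − 1 = 44.

44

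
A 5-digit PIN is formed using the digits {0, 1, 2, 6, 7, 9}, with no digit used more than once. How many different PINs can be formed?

720

With no repetition, fill the 5 digits in order: 6 choices, then 5, down to 2.
That product is 6 × 5 × 4 × 3 × 2 = 720.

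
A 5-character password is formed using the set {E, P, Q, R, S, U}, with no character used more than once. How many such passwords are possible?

With no repetition, fill the 5 characters in order: 6 choices, then 5, down to 2.
6 × 5 × 4 × 3 × 2 = 720.

720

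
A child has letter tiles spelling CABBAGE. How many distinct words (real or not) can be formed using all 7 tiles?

1260

CABBAGE has 7 letters with A appearing twice and B appearing twice.
The number of distinct arrangements is 7!/(2!·2!) = 5040/4 = 1260.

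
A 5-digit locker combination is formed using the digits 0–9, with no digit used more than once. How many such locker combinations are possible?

Choose and order 5 of the 10 symbols: the first digit has 10 options, the next 9, and so on down to 6.
That product is 10 × 9 × 8 × 7 × 6 = 30240.

30240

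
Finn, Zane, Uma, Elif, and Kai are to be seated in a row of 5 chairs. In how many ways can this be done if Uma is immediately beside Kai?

Glue Uma and Kai into one block (2 internal orders), leaving 4 units to arrange in a row.
That gives 2 × 4! = 2 × 24 = 48.

48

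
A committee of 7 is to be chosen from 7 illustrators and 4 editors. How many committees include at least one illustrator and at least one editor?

With no constraint there are C(11,7) = 330 possible selections.
Selections missing a whole group: no illustrators → C(4,7) = 0; no editors → C(7,7) = 1.
Both groups omitted at once is impossible, so 330 − 1 = 329.

329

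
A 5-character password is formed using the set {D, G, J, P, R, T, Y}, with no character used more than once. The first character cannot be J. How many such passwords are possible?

The first character has 7−1 = 6 choices (anything except J).
The remaining 4 characters are filled from the other 6 symbols without repetition: 6 × 5 × 4 × 3 = 360.
Total: 6 × 360 = 2160.

2160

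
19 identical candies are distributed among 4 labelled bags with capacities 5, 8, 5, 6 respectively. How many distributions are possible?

By stars and bars, unrestricted non-negative solutions to x_1+…+x_4 = 19 number C(19+3,3) = 1540.
Subtract solutions that violate a single cap (substitute x_i' = x_i − (cap_i+1)): x_1 ≥ 6 gives C(16,3) = 560; x_2 ≥ 9 gives C(13,3) = 286; x_3 ≥ 6 gives C(16,3) = 560; x_4 ≥ 7 gives C(15,3) = 455. Together 1861.
Add back pairs where two caps are both exceeded: 35 + 120 + 84 + 35 + 20 + 84 = 378.
Subtract triples: 0 + 0 + 1 + 0 = 1.
By inclusion–exclusion the count is 1540 − 1861 + 378 − 1 = 56.

56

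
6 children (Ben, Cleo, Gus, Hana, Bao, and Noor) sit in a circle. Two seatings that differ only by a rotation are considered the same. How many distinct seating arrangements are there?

120

Seat Ben anywhere (absorbing the rotational symmetry), then permute the other 5: (5)! = 120.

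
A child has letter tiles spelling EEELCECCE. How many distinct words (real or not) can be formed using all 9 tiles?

Letter multiplicities in EEELCECCE: C×3, E×5, L×1.
The number of distinct arrangements is 9!/(5!·3!) = 362880/720 = 504.

504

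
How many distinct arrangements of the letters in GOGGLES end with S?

Fix S in the last position and arrange the remaining 6 letters.
Those 6 letters have G appearing 3 times, giving (6)!/(3!) = 120.

120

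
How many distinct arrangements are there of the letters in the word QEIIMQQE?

QEIIMQQE has 8 letters with E appearing twice, I appearing twice, and Q appearing 3 times.
The number of distinct arrangements is 8!/(3!·2!·2!) = 40320/24 = 1680.

1680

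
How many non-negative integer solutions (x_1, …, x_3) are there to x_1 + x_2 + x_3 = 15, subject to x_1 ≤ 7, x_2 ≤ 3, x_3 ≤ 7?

6

Ignoring the caps, the number of non-negative solutions to x_1+…+x_3 = 15 is C(17,2) = 136.
Subtract solutions that violate a single cap (substitute x_i' = x_i − (cap_i+1)): x_1 ≥ 8 gives C(9,2) = 36; x_2 ≥ 4 gives C(13,2) = 78; x_3 ≥ 8 gives C(9,2) = 36. Together 150.
Add back pairs where two caps are both exceeded: 10 + 0 + 10 = 20.
By inclusion–exclusion the count is 136 − 150 + 20 = 6.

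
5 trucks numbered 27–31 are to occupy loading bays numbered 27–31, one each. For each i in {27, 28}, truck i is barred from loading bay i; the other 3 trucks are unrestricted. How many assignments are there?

Let Aᵢ (for i ∈ {27, 28}) be the placements that put truck i in its forbidden loading bay. Any j of these fix j positions, leaving (5−j)! ways to fill the rest, and there are C(2,j) ways to pick which j.
By inclusion–exclusion, the number of valid placements is Σ_{j=0}^{2} (−1)^j C(2,j)·(5−j)!.
Computing: 120 − 48 + 6 = 78.

78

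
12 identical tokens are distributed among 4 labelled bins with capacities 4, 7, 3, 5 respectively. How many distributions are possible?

By stars and bars, unrestricted non-negative solutions to x_1+…+x_4 = 12 number C(12+3,3) = 455.
Subtract solutions that violate a single cap (substitute x_i' = x_i − (cap_i+1)): x_1 ≥ 5 gives C(10,3) = 120; x_2 ≥ 8 gives C(7,3) = 35; x_3 ≥ 4 gives C(11,3) = 165; x_4 ≥ 6 gives C(9,3) = 84. Together 404.
Add back pairs where two caps are both exceeded: 0 + 20 + 4 + 1 + 0 + 10 = 35.
By inclusion–exclusion the count is 455 − 404 + 35 = 86.

86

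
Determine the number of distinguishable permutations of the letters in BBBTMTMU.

1680

The 8 letters of BBBTMTMU have repeats: B appearing 3 times, M appearing twice, and T appearing twice.
The number of distinct arrangements is 8!/(3!·2!·2!) = 40320/24 = 1680.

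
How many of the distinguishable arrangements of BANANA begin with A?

30

With the first slot taken by A, it remains to arrange the other 5 letters (BNANA).
Those 5 letters have A appearing twice and N appearing twice, giving (5)!/(2!·2!) = 30.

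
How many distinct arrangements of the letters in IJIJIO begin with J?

Fix J in the first position and arrange the remaining 5 letters.
Those 5 letters have I appearing 3 times, giving (5)!/(3!) = 20.

20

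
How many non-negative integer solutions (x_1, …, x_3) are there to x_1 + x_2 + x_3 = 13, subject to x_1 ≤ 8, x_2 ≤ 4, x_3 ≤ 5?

15

Without the upper bounds there are C(15,2) = 105 ways to split 13 among 3 variables.
Subtract solutions that violate a single cap (substitute x_i' = x_i − (cap_i+1)): x_1 ≥ 9 gives C(6,2) = 15; x_2 ≥ 5 gives C(10,2) = 45; x_3 ≥ 6 gives C(9,2) = 36. Together 96.
Add back pairs where two caps are both exceeded: 0 + 0 + 6 = 6.
By inclusion–exclusion the count is 105 − 96 + 6 = 15.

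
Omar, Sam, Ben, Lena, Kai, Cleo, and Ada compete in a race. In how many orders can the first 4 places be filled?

840

There are 7 choices for 1st place, 6 for 2nd, and so on down to 4 for position 4.
That gives 7 × 6 × 5 × 4 = 840.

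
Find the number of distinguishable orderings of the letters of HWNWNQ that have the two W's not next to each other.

There are 6!/(2!·2!) = 180 arrangements of HWNWNQ in total.
Arrangements with the W's together: treat WW as one letter, giving (5)!/(2!) = 60.
Hence 180 − 60 = 120.

120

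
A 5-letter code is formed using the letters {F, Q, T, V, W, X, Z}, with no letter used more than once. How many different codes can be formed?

2520

With no repetition, fill the 5 letters in order: 7 choices, then 6, down to 3.
That product is 7 × 6 × 5 × 4 × 3 = 2520.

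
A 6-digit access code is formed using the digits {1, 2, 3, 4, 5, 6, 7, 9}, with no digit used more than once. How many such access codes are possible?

20160

Choose and order 6 of the 8 symbols: the first digit has 8 options, the next 7, and so on down to 3.
That product is 8 × 7 × 6 × 5 × 4 × 3 = 20160.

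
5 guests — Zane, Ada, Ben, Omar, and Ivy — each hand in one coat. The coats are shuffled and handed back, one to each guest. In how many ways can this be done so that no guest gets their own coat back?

Let Aᵢ be the assignments in which guest i gets their own coat. We want the size of the complement of A₁∪…∪A_5.
By inclusion–exclusion this is Σ_{j=0}^{5} (−1)^j C(5,j)·(5−j)!.
Computing: 120 − 120 + 60 − 20 + 5 − 1 = 44.

44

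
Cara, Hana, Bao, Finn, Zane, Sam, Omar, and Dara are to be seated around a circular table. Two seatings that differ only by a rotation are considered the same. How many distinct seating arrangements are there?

5040

Fix one person's seat to break rotational symmetry; the remaining 7 people can be arranged in (7)! = 5040 ways.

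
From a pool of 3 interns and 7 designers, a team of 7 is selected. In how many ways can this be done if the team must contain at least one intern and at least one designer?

With no constraint there are C(10,7) = 120 possible selections.
Subtract selections that omit an entire group: no interns → C(7,7) = 1; no designers → C(3,7) = 0.
Both groups omitted at once is impossible, so 120 − 1 = 119.

119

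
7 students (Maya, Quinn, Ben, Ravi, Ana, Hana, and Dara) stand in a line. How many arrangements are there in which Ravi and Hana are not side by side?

3600

Of the 7! = 5040 arrangements, those with Ravi and Hana adjacent number 2 × 6! = 1440 (treat the pair as a block with 2 internal orders).
So 5040 − 1440 = 3600 arrangements keep them apart.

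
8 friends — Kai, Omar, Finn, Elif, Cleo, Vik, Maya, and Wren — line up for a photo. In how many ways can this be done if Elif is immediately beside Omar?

Treat {Elif, Omar} as a single unit. There are 7 units to order, and the pair itself can be ordered 2 ways.
So the count is 2·(7)! = 10080.

10080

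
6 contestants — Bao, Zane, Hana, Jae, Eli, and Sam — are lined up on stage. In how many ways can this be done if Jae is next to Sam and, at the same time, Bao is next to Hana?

96

Treat {Jae,Sam} as one block (2 orders) and {Bao,Hana} as another (2 orders).
That leaves 4 units to arrange: 2 × 2 × 4! = 4 × 24 = 96.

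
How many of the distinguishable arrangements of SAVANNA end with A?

180

Fix A in the last position and arrange the remaining 6 letters.
Those 6 letters have A appearing twice and N appearing twice, giving (6)!/(2!·2!) = 180.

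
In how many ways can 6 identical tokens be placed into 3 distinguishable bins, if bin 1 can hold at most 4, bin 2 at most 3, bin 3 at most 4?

Ignoring the caps, the number of non-negative solutions to x_1+…+x_3 = 6 is C(8,2) = 28.
Subtract solutions that violate a single cap (substitute x_i' = x_i − (cap_i+1)): x_1 ≥ 5 gives C(3,2) = 3; x_2 ≥ 4 gives C(4,2) = 6; x_3 ≥ 5 gives C(3,2) = 3. Together 12.
No two caps can be exceeded simultaneously, so the pair terms are all 0.
By inclusion–exclusion the count is 28 − 12 + 0 = 16.

16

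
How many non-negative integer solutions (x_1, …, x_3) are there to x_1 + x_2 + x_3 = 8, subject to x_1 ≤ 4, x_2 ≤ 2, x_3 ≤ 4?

6

Without the upper bounds there are C(10,2) = 45 ways to split 8 among 3 variables.
Subtract solutions that violate a single cap (substitute x_i' = x_i − (cap_i+1)): x_1 ≥ 5 gives C(5,2) = 10; x_2 ≥ 3 gives C(7,2) = 21; x_3 ≥ 5 gives C(5,2) = 10. Together 41.
Add back pairs where two caps are both exceeded: 1 + 0 + 1 = 2.
By inclusion–exclusion the count is 45 − 41 + 2 = 6.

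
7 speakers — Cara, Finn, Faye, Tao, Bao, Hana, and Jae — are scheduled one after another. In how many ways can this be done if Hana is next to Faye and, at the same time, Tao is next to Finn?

480

Treat {Hana,Faye} as one block (2 orders) and {Tao,Finn} as another (2 orders).
That leaves 5 units to arrange: 2 × 2 × 5! = 4 × 120 = 480.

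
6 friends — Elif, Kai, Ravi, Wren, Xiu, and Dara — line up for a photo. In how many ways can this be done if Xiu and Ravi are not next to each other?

480

Of the 6! = 720 arrangements, those with Xiu and Ravi adjacent number 2 × 5! = 240 (treat the pair as a block with 2 internal orders).
So 720 − 240 = 480 arrangements keep them apart.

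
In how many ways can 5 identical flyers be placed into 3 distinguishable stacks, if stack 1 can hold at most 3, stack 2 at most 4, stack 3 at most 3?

14

Ignoring the caps, the number of non-negative solutions to x_1+…+x_3 = 5 is C(7,2) = 21.
Subtract solutions that violate a single cap (substitute x_i' = x_i − (cap_i+1)): x_1 ≥ 4 gives C(3,2) = 3; x_2 ≥ 5 gives C(2,2) = 1; x_3 ≥ 4 gives C(3,2) = 3. Together 7.
No two caps can be exceeded simultaneously, so the pair terms are all 0.
By inclusion–exclusion the count is 21 − 7 + 0 = 14.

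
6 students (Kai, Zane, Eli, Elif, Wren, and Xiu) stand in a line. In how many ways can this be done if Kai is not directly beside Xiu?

Of the 6! = 720 arrangements, those with Kai and Xiu adjacent number 2 × 5! = 240 (treat the pair as a block with 2 internal orders).
So 720 − 240 = 480 arrangements keep them apart.

480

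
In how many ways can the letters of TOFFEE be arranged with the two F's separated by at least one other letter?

120

Total arrangements of TOFFEE: 6!/(2!·2!) = 180.
Arrangements with the F's together: treat FF as one letter, giving (5)!/(2!) = 60.
Hence 180 − 60 = 120.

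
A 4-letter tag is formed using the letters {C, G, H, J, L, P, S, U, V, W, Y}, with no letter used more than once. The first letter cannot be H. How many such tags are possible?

7200

The first letter has 11−1 = 10 choices (anything except H).
The remaining 3 letters are filled from the other 10 symbols without repetition: 10 × 9 × 8 = 720.
Total: 10 × 720 = 7200.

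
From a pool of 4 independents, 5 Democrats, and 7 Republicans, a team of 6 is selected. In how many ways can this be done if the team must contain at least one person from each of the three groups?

Total 6-person selections from all 16: C(16,6) = 8008.
Selections missing a whole group: no independents → C(12,6) = 924; no Democrats → C(11,6) = 462; no Republicans → C(9,6) = 84.
Add back selections omitting two groups (i.e. drawn from a single group): C(4,6) + C(5,6) + C(7,6) = 7.
By inclusion–exclusion: 8008 − 1470 + 7 = 6545.

6545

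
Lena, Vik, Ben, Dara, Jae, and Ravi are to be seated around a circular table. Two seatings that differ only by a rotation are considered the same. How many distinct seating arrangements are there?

Seat Lena anywhere (absorbing the rotational symmetry), then permute the other 5: (5)! = 120.

120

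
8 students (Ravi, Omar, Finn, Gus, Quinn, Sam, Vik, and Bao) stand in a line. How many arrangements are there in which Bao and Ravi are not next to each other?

There are 8! = 40320 arrangements in all. If Bao and Ravi are adjacent, merging them into one block gives 2·(7)! = 10080 arrangements.
So 40320 − 10080 = 30240 arrangements keep them apart.

30240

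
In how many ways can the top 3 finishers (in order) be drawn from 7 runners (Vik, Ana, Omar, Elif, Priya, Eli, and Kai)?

This is an ordered selection of 3 from 7: P(7,3).
That gives 7 × 6 × 5 = 210.

210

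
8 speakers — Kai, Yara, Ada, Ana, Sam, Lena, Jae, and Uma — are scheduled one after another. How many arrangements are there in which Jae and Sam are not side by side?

30240

Of the 8! = 40320 arrangements, those with Jae and Sam adjacent number 2 × 7! = 10080 (treat the pair as a block with 2 internal orders).
So 40320 − 10080 = 30240 arrangements keep them apart.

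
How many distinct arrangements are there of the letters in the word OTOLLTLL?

420

The 8 letters of OTOLLTLL have repeats: L appearing 4 times, O appearing twice, and T appearing twice.
Dividing 8! = 40320 by 4!·2!·2! = 96 for the repeated letters gives 420.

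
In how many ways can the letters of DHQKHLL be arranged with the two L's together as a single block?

Treat the 2 copies of L as a single block. The multiset to arrange is then {LL, D, H, H, K, Q}, 6 items in all.
That gives (6)!/(2!) = 360 arrangements.

360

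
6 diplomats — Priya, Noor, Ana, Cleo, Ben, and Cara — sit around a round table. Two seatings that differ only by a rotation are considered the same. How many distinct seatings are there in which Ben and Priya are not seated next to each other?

All circular seatings of 6 people number (5)! = 120.
Seatings with Ben beside Priya: treat them as a block with 2 internal orders, giving 2 × (4)! = 48.
Subtracting, 120 − 48 = 72.

72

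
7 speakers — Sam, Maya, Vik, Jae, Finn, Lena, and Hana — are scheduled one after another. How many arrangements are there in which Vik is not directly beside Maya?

3600

There are 7! = 5040 arrangements in all. If Vik and Maya are adjacent, merging them into one block gives 2·(6)! = 1440 arrangements.
So 5040 − 1440 = 3600 arrangements keep them apart.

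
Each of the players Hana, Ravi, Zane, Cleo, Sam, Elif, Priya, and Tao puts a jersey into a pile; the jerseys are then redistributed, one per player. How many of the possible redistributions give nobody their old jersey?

This is the derangement count D_8: permutations of 8 items with no fixed point.
By inclusion–exclusion this is Σ_{j=0}^{8} (−1)^j C(8,j)·(8−j)!.
Computing: 40320 − 40320 + 20160 − 6720 + 1680 − 336 + 56 − 8 + 1 = 14833.

14833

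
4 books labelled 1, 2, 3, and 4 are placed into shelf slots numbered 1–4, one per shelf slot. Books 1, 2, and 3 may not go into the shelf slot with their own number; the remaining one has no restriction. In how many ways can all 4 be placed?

Let Aᵢ (for i ∈ {1, 2, 3}) be the placements that put book i in its forbidden shelf slot. Any j of these fix j positions, leaving (4−j)! ways to fill the rest, and there are C(3,j) ways to pick which j.
By inclusion–exclusion, the number of valid placements is Σ_{j=0}^{3} (−1)^j C(3,j)·(4−j)!.
Computing: 24 − 18 + 6 − 1 = 11.

11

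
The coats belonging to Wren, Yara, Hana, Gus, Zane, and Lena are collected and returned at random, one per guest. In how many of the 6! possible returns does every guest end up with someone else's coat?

This is the derangement count D_6: permutations of 6 items with no fixed point.
By inclusion–exclusion this is Σ_{j=0}^{6} (−1)^j C(6,j)·(6−j)!.
Computing: 720 − 720 + 360 − 120 + 30 − 6 + 1 = 265.

265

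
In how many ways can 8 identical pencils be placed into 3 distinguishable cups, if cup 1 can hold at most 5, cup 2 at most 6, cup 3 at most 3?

21

By stars and bars, unrestricted non-negative solutions to x_1+…+x_3 = 8 number C(8+2,2) = 45.
Subtract solutions that violate a single cap (substitute x_i' = x_i − (cap_i+1)): x_1 ≥ 6 gives C(4,2) = 6; x_2 ≥ 7 gives C(3,2) = 3; x_3 ≥ 4 gives C(6,2) = 15. Together 24.
No two caps can be exceeded simultaneously, so the pair terms are all 0.
By inclusion–exclusion the count is 45 − 24 + 0 = 21.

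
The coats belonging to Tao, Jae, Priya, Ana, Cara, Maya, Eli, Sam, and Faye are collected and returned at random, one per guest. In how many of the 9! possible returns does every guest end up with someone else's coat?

Count assignments avoiding every fixed point. For any j of the 9 guests fixed to their own coat, the other 9−j can be arranged in (9−j)! ways.
By inclusion–exclusion this is Σ_{j=0}^{9} (−1)^j C(9,j)·(9−j)!.
Computing: 362880 − 362880 + 181440 − 60480 + 15120 − 3024 + 504 − 72 + 9 − 1 = 133496.

133496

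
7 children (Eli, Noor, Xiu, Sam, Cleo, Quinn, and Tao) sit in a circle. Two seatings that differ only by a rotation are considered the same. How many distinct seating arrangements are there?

Seat Eli anywhere (absorbing the rotational symmetry), then permute the other 6: (6)! = 720.

720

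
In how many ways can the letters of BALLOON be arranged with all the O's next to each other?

Treat the 2 copies of O as a single block. The multiset to arrange is then {OO, A, B, L, L, N}, 6 items in all.
That gives (6)!/(2!) = 360 arrangements.

360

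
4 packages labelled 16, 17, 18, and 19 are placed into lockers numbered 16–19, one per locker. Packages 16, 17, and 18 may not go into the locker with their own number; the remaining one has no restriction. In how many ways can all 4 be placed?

Let Aᵢ (for i ∈ {16, 17, 18}) be the placements that put package i in its forbidden locker. Any j of these fix j positions, leaving (4−j)! ways to fill the rest, and there are C(3,j) ways to pick which j.
By inclusion–exclusion, the number of valid placements is Σ_{j=0}^{3} (−1)^j C(3,j)·(4−j)!.
Computing: 24 − 18 + 6 − 1 = 11.

11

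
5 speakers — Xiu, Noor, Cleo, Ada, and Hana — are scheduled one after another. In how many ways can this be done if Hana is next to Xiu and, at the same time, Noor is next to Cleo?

24

Treat {Hana,Xiu} as one block (2 orders) and {Noor,Cleo} as another (2 orders).
That leaves 3 units to arrange: 2 × 2 × 3! = 4 × 6 = 24.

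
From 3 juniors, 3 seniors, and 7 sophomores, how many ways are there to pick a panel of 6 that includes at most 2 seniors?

Split by how many seniors are chosen (0 through 2).
Sum: C(3,0)·C(10,6) + C(3,1)·C(10,5) + C(3,2)·C(10,4) = 210 + 756 + 630 = 1596.

1596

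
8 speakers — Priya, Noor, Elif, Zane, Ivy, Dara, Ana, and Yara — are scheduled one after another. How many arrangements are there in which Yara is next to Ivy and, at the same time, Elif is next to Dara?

2880

Treat {Yara,Ivy} as one block (2 orders) and {Elif,Dara} as another (2 orders).
That leaves 6 units to arrange: 2 × 2 × 6! = 4 × 720 = 2880.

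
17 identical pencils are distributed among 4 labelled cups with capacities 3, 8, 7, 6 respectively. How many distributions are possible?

Without the upper bounds there are C(20,3) = 1140 ways to split 17 among 4 cups.
Subtract solutions that violate a single cap (substitute x_i' = x_i − (cap_i+1)): x_1 ≥ 4 gives C(16,3) = 560; x_2 ≥ 9 gives C(11,3) = 165; x_3 ≥ 8 gives C(12,3) = 220; x_4 ≥ 7 gives C(13,3) = 286. Together 1231.
Add back pairs where two caps are both exceeded: 35 + 56 + 84 + 1 + 4 + 10 = 190.
By inclusion–exclusion the count is 1140 − 1231 + 190 = 99.

99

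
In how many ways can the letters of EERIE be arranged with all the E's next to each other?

Treat the 3 copies of E as a single block. The multiset to arrange is then {EEE, I, R}, 3 items in all.
All 3 items are distinct, so there are (3)! = 6 arrangements.

6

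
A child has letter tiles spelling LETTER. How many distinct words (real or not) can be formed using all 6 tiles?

180

Letter multiplicities in LETTER: E×2, L×1, R×1, T×2.
So there are 6! / (2!·2!) = 180 distinguishable arrangements.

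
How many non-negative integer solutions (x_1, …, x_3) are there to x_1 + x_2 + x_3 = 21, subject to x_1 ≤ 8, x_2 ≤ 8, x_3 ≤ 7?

By stars and bars, unrestricted non-negative solutions to x_1+…+x_3 = 21 number C(21+2,2) = 253.
Subtract solutions that violate a single cap (substitute x_i' = x_i − (cap_i+1)): x_1 ≥ 9 gives C(14,2) = 91; x_2 ≥ 9 gives C(14,2) = 91; x_3 ≥ 8 gives C(15,2) = 105. Together 287.
Add back pairs where two caps are both exceeded: 10 + 15 + 15 = 40.
By inclusion–exclusion the count is 253 − 287 + 40 = 6.

6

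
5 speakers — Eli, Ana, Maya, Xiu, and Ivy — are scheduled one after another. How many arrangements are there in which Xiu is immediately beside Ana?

Glue Xiu and Ana into one block (2 internal orders), leaving 4 units to arrange in a row.
So the count is 2·(4)! = 48.

48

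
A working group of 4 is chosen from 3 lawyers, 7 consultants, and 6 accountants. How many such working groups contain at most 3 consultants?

1785

Split by how many consultants are chosen (0 through 3).
Sum: C(7,0)·C(9,4) + C(7,1)·C(9,3) + C(7,2)·C(9,2) + C(7,3)·C(9,1) = 126 + 588 + 756 + 315 = 1785.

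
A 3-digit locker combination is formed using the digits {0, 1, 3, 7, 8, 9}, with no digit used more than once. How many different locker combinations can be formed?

Choose and order 3 of the 6 symbols: the first digit has 6 options, the next 5, then 4.
6 × 5 × 4 = 120.

120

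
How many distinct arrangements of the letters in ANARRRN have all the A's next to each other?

Treat the 2 copies of A as a single block. The multiset to arrange is then {AA, N, N, R, R, R}, 6 items in all.
That gives (6)!/(3!·2!) = 60 arrangements.

60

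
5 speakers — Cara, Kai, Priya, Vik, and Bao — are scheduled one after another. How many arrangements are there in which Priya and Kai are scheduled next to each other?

48

Glue Priya and Kai into one block (2 internal orders), leaving 4 units to arrange in a row.
That gives 2 × 4! = 2 × 24 = 48.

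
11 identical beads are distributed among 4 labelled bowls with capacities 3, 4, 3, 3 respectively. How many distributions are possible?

By stars and bars, unrestricted non-negative solutions to x_1+…+x_4 = 11 number C(11+3,3) = 364.
Subtract solutions that violate a single cap (substitute x_i' = x_i − (cap_i+1)): x_1 ≥ 4 gives C(10,3) = 120; x_2 ≥ 5 gives C(9,3) = 84; x_3 ≥ 4 gives C(10,3) = 120; x_4 ≥ 4 gives C(10,3) = 120. Together 444.
Add back pairs where two caps are both exceeded: 10 + 20 + 20 + 10 + 10 + 20 = 90.
By inclusion–exclusion the count is 364 − 444 + 90 = 10.

10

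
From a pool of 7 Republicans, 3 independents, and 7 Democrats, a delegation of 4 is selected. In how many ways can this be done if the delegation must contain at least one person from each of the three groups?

1029

Total 4-person selections from all 17: C(17,4) = 2380.
Selections missing a whole group: no Republicans → C(10,4) = 210; no independents → C(14,4) = 1001; no Democrats → C(10,4) = 210.
Add back selections omitting two groups (i.e. drawn from a single group): C(7,4) + C(3,4) + C(7,4) = 70.
By inclusion–exclusion: 2380 − 1421 + 70 = 1029.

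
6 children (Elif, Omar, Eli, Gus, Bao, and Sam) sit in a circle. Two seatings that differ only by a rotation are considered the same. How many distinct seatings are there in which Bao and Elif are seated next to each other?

48

Treat {Bao, Elif} as one unit (2 internal orders) and seat the resulting 5 units around the table: (4)! circular arrangements.
So 2 × (4)! = 2 × 24 = 48.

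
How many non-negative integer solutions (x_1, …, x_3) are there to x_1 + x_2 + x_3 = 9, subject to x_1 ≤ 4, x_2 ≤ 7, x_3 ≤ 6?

31

Ignoring the caps, the number of non-negative solutions to x_1+…+x_3 = 9 is C(11,2) = 55.
Subtract solutions that violate a single cap (substitute x_i' = x_i − (cap_i+1)): x_1 ≥ 5 gives C(6,2) = 15; x_2 ≥ 8 gives C(3,2) = 3; x_3 ≥ 7 gives C(4,2) = 6. Together 24.
No two caps can be exceeded simultaneously, so the pair terms are all 0.
By inclusion–exclusion the count is 55 − 24 + 0 = 31.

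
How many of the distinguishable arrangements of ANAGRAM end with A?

Fix A in the last position and arrange the remaining 6 letters.
Those 6 letters have A appearing twice, giving (6)!/(2!) = 360.

360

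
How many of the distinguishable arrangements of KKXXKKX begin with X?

15

With the first slot taken by X, it remains to arrange the other 6 letters (KKXKKX).
Those 6 letters have K appearing 4 times and X appearing twice, giving (6)!/(4!·2!) = 15.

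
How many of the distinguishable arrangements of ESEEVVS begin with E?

With the first slot taken by E, it remains to arrange the other 6 letters (SEEVVS).
Those 6 letters have E appearing twice, S appearing twice, and V appearing twice, giving (6)!/(2!·2!·2!) = 90.

90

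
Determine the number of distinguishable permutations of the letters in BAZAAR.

120

BAZAAR has 6 letters with A appearing 3 times.
The number of distinct arrangements is 6!/(3!) = 720/6 = 120.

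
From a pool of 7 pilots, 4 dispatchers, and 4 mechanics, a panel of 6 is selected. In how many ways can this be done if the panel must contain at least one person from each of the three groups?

Total 6-person selections from all 15: C(15,6) = 5005.
Subtract selections that omit an entire group: no pilots → C(8,6) = 28; no dispatchers → C(11,6) = 462; no mechanics → C(11,6) = 462.
Add back selections omitting two groups (i.e. drawn from a single group): C(7,6) + C(4,6) + C(4,6) = 7.
By inclusion–exclusion: 5005 − 952 + 7 = 4060.

4060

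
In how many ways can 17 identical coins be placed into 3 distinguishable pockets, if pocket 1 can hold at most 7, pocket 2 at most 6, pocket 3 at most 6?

6

Ignoring the caps, the number of non-negative solutions to x_1+…+x_3 = 17 is C(19,2) = 171.
Subtract solutions that violate a single cap (substitute x_i' = x_i − (cap_i+1)): x_1 ≥ 8 gives C(11,2) = 55; x_2 ≥ 7 gives C(12,2) = 66; x_3 ≥ 7 gives C(12,2) = 66. Together 187.
Add back pairs where two caps are both exceeded: 6 + 6 + 10 = 22.
By inclusion–exclusion the count is 171 − 187 + 22 = 6.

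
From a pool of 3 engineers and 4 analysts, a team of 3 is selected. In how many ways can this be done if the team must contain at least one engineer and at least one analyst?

30

Unrestricted: C(7,3) = 35 ways to pick any 3 of the 7.
Selections missing a whole group: no engineers → C(4,3) = 4; no analysts → C(3,3) = 1.
Both groups omitted at once is impossible, so 35 − 5 = 30.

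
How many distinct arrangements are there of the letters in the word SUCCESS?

Letter multiplicities in SUCCESS: C×2, E×1, S×3, U×1.
So there are 7! / (3!·2!) = 420 distinguishable arrangements.

420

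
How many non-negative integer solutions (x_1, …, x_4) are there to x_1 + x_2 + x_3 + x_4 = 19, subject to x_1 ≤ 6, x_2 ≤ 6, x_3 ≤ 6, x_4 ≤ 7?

84

Ignoring the caps, the number of non-negative solutions to x_1+…+x_4 = 19 is C(22,3) = 1540.
Subtract solutions that violate a single cap (substitute x_i' = x_i − (cap_i+1)): x_1 ≥ 7 gives C(15,3) = 455; x_2 ≥ 7 gives C(15,3) = 455; x_3 ≥ 7 gives C(15,3) = 455; x_4 ≥ 8 gives C(14,3) = 364. Together 1729.
Add back pairs where two caps are both exceeded: 56 + 56 + 35 + 56 + 35 + 35 = 273.
By inclusion–exclusion the count is 1540 − 1729 + 273 = 84.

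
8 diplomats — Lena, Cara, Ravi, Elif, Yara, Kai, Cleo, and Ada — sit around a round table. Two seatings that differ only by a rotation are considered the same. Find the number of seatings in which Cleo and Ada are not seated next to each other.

All circular seatings of 8 people number (7)! = 5040.
Seatings with Cleo beside Ada: treat them as a block with 2 internal orders, giving 2 × (6)! = 1440.
Subtracting, 5040 − 1440 = 3600.

3600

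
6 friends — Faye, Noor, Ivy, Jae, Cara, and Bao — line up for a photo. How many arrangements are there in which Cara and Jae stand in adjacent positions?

240

Place the 4 others and the Cara-Jae pair as 5 objects in a line; the pair has 2 internal arrangements.
So the count is 2·(5)! = 240.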